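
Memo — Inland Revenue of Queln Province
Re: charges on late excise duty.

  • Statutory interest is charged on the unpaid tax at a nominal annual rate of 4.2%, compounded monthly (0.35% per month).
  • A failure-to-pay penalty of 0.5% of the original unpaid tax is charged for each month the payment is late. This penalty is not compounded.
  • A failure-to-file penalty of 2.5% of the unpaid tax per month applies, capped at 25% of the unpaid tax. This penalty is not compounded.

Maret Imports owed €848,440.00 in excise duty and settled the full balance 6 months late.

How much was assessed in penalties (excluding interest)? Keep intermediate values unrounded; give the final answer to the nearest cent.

€152,719.20

Failure-to-file: 6 × 2.5% × €848,440.00 = €127,266.00 (under the 25% cap)
Failure-to-pay penalty: 6 × 0.5% × €848,440.00 = €25,453.20
Total penalty = €127,266.00 + €25,453.20 = €152,719.20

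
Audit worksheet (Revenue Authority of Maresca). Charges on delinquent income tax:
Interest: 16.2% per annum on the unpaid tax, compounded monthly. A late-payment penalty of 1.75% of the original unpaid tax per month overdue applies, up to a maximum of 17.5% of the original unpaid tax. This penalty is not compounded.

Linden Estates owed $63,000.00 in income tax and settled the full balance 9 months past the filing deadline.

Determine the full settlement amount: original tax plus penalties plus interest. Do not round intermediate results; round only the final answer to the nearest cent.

Penalty: 9 × 1.75% × $63,000.00 = $9,922.50 (below the 17.5% cap of $11,025.00)
Interest (16.2%/yr ÷ 12 = 1.35%/month): $63,000.00 × ((1 + 0.0135)^9 − 1) = $8,081.1306…
Total = $63,000.00 + $9,922.5000 + $8,081.1306… = $81,003.63

$81,003.63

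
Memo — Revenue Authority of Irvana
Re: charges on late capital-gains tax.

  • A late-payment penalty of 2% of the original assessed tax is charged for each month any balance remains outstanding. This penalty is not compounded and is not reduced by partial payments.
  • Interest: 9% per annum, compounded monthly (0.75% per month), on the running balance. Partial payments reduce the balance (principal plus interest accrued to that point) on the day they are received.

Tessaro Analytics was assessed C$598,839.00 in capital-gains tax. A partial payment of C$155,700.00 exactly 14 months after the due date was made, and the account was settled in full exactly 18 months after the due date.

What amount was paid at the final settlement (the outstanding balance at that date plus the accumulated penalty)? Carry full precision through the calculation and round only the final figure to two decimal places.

Balance at month 14: C$598,839.0000 × (1 + 0.0075)^14 = C$664,876.2868…
After C$155,700.00 payment: C$664,876.2868… − C$155,700.00 = C$509,176.2868…
Balance at month 18: C$509,176.2868… × (1 + 0.0075)^4 = C$524,624.2832…
Penalty: 18 × 2% × C$598,839.00 = C$215,582.04
Final settlement = outstanding balance + penalty = C$524,624.2832… + C$215,582.04 = C$740,206.32

C$740,206.32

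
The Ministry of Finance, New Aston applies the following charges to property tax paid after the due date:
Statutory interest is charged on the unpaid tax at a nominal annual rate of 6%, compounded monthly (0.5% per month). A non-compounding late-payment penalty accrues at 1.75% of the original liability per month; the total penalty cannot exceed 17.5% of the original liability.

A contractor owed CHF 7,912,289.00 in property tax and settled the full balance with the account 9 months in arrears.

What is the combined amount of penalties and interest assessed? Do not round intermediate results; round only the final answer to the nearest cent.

Penalty: 9 × 1.75% × CHF 7,912,289.00 = CHF 1,246,185.52… (below the 17.5% cap of CHF 1,384,650.58…)
Interest: CHF 7,912,289.00 × ((1 + 0.005)^9 − 1) = CHF 7,912,289.00 × 0.0459106… = CHF 363,257.7704…
Penalties + interest = CHF 1,246,185.5175 + CHF 363,257.7704… = CHF 1,609,443.29

CHF 1,609,443.29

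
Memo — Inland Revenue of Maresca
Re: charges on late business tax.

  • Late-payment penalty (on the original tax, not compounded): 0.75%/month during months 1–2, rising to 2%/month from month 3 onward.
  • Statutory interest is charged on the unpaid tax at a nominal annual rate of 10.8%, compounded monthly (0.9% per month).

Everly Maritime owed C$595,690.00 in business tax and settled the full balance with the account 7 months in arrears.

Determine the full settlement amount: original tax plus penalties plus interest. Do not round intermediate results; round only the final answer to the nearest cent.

C$702,751.43

Penalty, months 1–2: 2 × 0.75% × C$595,690.00 = C$8,935.35
Penalty, months 3–7: 5 × 2% × C$595,690.00 = C$59,569.00
Interest: C$595,690.00 × ((1 + 0.009)^7 − 1) = C$595,690.00 × 0.0647267… = C$38,557.0753…
Total = C$595,690.00 + C$68,504.3500 + C$38,557.0753… = C$702,751.43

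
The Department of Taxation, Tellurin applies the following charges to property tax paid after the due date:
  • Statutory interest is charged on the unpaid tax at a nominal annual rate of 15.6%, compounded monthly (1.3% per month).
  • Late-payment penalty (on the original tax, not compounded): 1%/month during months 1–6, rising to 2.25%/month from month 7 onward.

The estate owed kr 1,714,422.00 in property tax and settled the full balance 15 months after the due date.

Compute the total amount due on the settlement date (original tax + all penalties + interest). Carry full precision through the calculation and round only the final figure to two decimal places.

Penalty, months 1–6: 6 × 1% × kr 1,714,422.00 = kr 102,865.32
Penalty, months 7–15: 9 × 2.25% × kr 1,714,422.00 = kr 347,170.46…
Interest: kr 1,714,422.00 × ((1 + 0.013)^15 − 1) = kr 1,714,422.00 × 0.2137848… = kr 366,517.2964…
Total = kr 1,714,422.00 + kr 450,035.7750 + kr 366,517.2964… = kr 2,530,975.07

kr 2,530,975.07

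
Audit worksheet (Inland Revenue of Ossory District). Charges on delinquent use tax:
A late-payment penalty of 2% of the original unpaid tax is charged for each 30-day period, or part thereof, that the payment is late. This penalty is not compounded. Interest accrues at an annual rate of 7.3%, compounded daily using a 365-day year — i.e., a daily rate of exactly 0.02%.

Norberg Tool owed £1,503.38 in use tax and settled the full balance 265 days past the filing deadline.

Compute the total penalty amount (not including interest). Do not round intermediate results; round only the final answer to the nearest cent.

£270.61

Penalty periods: ⌈265/30⌉ = 9; penalty = 9 × 2% × £1,503.38 = £270.61…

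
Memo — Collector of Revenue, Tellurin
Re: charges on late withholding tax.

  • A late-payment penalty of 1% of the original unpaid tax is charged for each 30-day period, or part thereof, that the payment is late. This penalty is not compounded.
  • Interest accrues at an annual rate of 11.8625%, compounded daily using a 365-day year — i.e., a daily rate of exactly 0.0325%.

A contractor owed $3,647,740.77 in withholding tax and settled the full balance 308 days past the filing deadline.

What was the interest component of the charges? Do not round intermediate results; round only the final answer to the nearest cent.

Interest: $3,647,740.77 × ((1 + 0.000325)^308 − 1) = $3,647,740.77 × 0.10526347… = $383,973.8363…

$383,973.84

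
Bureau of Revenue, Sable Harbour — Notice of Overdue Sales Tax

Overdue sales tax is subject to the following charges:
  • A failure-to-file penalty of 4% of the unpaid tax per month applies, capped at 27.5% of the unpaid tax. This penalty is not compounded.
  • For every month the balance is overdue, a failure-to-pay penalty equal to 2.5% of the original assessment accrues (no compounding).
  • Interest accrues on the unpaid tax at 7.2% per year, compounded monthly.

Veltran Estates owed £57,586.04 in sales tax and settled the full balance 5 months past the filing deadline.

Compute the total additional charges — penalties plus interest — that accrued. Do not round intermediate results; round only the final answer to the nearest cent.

£20,463.90

Failure-to-file: 5 × 4% × £57,586.04 = £11,517.21… (under the 27.5% cap)
Failure-to-pay penalty: 5 × 2.5% × £57,586.04 = £7,198.26…
Interest (7.2%/yr ÷ 12 = 0.6%/month): £57,586.04 × ((1 + 0.006)^5 − 1) = £1,748.4369…
Penalties + interest = £18,715.4630 + £1,748.4369… = £20,463.90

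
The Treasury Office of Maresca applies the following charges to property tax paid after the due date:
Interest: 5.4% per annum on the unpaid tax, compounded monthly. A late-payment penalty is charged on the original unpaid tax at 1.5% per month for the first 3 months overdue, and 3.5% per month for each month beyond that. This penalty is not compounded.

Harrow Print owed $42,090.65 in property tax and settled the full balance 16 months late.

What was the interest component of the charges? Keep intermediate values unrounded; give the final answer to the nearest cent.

$3,134.99

Interest (5.4%/yr ÷ 12 = 0.45%/month): $42,090.65 × ((1 + 0.0045)^16 − 1) = $3,134.9867…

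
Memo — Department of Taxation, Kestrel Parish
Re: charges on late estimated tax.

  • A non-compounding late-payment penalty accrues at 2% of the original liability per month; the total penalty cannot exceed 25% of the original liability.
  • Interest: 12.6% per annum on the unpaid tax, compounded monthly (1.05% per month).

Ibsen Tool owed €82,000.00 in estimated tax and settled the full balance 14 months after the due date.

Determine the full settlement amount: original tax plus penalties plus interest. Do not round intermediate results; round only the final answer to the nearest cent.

Penalty (uncapped): 14 × 2% × €82,000.00 = €22,960.00; cap = 25% × €82,000.00 = €20,500.00 → penalty = €20,500.00
Interest: €82,000.00 × ((1 + 0.0105)^14 − 1) = €82,000.00 × 0.1574666… = €12,912.2573…
Total = €82,000.00 + €20,500.0000 + €12,912.2573… = €115,412.26

€115,412.26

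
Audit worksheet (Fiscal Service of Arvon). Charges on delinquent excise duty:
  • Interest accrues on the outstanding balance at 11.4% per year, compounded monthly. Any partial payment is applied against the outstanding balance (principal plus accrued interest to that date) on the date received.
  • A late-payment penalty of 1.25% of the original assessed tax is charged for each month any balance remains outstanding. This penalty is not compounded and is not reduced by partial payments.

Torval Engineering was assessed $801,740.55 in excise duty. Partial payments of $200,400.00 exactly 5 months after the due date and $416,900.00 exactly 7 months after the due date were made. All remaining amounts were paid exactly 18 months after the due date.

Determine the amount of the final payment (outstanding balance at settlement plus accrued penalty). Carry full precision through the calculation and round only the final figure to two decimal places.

Monthly rate = 11.4% ÷ 12 = 0.95%
Balance at month 5: $801,740.5500 × (1 + 0.0095)^5 = $840,553.7036…
After $200,400.00 payment: $840,553.7036… − $200,400.00 = $640,153.7036…
Balance at month 7: $640,153.7036… × (1 + 0.0095)^2 = $652,374.3978…
After $416,900.00 payment: $652,374.3978… − $416,900.00 = $235,474.3978…
Balance at month 18: $235,474.3978… × (1 + 0.0095)^11 = $261,284.2617…
Penalty: 18 × 1.25% × $801,740.55 = $180,391.62…
Final settlement = outstanding balance + penalty = $261,284.2617… + $180,391.62… = $441,675.89

$441,675.89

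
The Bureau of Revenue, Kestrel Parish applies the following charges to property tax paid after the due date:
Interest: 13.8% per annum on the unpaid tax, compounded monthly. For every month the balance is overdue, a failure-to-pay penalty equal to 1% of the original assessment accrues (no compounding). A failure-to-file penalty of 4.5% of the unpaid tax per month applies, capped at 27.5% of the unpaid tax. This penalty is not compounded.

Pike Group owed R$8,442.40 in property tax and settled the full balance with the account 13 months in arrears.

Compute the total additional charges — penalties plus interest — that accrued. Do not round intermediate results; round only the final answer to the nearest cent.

Failure-to-file: 13 × 4.5% × R$8,442.40 = R$4,938.80…, capped at 27.5% × R$8,442.40 = R$2,321.66
Failure-to-pay penalty: 13 × 1% × R$8,442.40 = R$1,097.51…
Interest (13.8%/yr ÷ 12 = 1.15%/month): R$8,442.40 × ((1 + 0.0115)^13 − 1) = R$1,353.0064…
Penalties + interest = R$3,419.1720 + R$1,353.0064… = R$4,772.18

R$4,772.18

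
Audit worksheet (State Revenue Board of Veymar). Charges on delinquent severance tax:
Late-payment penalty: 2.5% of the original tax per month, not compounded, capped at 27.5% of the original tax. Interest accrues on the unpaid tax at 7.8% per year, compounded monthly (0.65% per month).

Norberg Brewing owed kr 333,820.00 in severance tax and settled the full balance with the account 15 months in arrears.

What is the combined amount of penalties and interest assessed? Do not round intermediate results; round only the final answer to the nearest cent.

Penalty (uncapped): 15 × 2.5% × kr 333,820.00 = kr 125,182.50; cap = 27.5% × kr 333,820.00 = kr 91,800.50 → penalty = kr 91,800.50
Interest: kr 333,820.00 × ((1 + 0.0065)^15 − 1) = kr 333,820.00 × 0.1020637… = kr 34,070.8964…
Penalties + interest = kr 91,800.5000 + kr 34,070.8964… = kr 125,871.40

kr 125,871.40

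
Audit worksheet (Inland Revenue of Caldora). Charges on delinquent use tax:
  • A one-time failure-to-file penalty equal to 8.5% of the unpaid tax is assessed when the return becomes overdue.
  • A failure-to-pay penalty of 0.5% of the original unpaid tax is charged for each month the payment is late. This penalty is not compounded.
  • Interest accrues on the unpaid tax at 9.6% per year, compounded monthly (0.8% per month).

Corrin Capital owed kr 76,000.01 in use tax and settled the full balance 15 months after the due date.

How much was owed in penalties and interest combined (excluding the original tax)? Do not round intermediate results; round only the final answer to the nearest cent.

Failure-to-file penalty: 8.5% × kr 76,000.01 = kr 6,460.00…
Failure-to-pay penalty: 15 × 0.5% × kr 76,000.01 = kr 5,700.00…
Interest: kr 76,000.01 × ((1 + 0.008)^15 − 1) = kr 76,000.01 × 0.1269587… = kr 9,648.8587…
Penalties + interest = kr 12,160.0016 + kr 9,648.8587… = kr 21,808.86

kr 21,808.86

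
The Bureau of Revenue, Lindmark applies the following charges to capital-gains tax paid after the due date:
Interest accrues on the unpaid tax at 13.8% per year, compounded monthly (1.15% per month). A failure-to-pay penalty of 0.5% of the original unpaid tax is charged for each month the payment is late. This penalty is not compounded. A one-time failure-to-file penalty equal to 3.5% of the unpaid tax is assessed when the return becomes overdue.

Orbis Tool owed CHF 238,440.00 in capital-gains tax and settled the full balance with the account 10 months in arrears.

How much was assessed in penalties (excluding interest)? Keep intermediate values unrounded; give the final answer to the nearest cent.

CHF 20,267.40

Failure-to-file penalty: 3.5% × CHF 238,440.00 = CHF 8,345.40
Failure-to-pay penalty: 10 × 0.5% × CHF 238,440.00 = CHF 11,922.00
Total penalty = CHF 8,345.40 + CHF 11,922.00 = CHF 20,267.40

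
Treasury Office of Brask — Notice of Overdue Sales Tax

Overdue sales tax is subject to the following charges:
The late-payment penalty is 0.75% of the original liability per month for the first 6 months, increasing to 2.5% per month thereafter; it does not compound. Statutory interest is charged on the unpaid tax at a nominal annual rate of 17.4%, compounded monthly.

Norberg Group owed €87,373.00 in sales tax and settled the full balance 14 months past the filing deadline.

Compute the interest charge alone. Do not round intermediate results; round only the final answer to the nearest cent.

Interest (17.4%/yr ÷ 12 = 1.45%/month): €87,373.00 × ((1 + 0.0145)^14 − 1) = €19,509.3433…

€19,509.34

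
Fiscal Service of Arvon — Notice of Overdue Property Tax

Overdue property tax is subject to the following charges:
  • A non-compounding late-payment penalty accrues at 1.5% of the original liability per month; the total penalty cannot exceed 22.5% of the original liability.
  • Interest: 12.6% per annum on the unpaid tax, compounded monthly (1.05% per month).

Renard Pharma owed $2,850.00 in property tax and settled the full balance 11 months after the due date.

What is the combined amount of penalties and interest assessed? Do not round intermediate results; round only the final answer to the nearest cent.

$817.26

Penalty: 11 × 1.5% × $2,850.00 = $470.25 (below the 22.5% cap of $641.25)
Interest: $2,850.00 × ((1 + 0.0105)^11 − 1) = $2,850.00 × 0.1217588… = $347.0127…
Penalties + interest = $470.2500 + $347.0127… = $817.26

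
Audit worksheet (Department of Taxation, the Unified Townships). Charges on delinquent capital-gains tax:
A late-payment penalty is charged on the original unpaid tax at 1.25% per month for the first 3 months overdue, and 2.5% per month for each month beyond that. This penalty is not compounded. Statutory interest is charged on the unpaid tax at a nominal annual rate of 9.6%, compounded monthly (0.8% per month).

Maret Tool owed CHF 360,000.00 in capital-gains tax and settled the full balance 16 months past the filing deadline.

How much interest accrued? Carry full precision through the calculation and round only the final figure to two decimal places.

CHF 48,950.76

Interest: CHF 360,000.00 × ((1 + 0.008)^16 − 1) = CHF 360,000.00 × 0.1359743… = CHF 48,950.7552…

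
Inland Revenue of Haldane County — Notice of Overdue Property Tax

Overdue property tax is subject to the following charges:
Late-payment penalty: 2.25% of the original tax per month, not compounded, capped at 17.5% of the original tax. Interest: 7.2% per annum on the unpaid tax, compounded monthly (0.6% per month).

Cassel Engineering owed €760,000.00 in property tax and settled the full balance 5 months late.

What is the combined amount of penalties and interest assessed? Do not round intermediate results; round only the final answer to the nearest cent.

Penalty: 5 × 2.25% × €760,000.00 = €85,500.00 (below the 17.5% cap of €133,000.00)
Interest: €760,000.00 × ((1 + 0.006)^5 − 1) = €760,000.00 × 0.0303622… = €23,075.2465…
Penalties + interest = €85,500.0000 + €23,075.2465… = €108,575.25

€108,575.25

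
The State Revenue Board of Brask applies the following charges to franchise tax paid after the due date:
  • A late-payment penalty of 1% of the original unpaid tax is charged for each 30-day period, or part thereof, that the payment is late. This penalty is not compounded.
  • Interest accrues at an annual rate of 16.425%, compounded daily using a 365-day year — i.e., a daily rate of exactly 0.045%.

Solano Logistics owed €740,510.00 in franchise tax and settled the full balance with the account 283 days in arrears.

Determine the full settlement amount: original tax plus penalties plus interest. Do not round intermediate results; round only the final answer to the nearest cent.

€915,108.89

Penalty periods: ⌈283/30⌉ = 10; penalty = 10 × 1% × €740,510.00 = €74,051.00
Interest: €740,510.00 × ((1 + 0.00045)^283 − 1) = €740,510.00 × 0.13578195… = €100,547.8904…
Total = €740,510.00 + €74,051.0000 + €100,547.8904… = €915,108.89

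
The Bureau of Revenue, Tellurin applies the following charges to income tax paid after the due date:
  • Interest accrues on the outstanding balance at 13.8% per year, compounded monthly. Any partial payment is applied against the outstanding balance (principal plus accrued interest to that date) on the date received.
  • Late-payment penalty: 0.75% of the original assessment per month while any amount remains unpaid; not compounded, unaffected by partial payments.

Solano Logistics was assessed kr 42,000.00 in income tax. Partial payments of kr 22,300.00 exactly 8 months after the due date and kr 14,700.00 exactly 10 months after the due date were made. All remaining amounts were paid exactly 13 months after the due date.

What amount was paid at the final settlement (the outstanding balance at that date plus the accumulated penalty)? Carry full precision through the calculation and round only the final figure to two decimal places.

Monthly rate = 13.8% ÷ 12 = 1.15%
Balance at month 8: kr 42,000.0000 × (1 + 0.0115)^8 = kr 46,023.1550…
After kr 22,300.00 payment: kr 46,023.1550… − kr 22,300.00 = kr 23,723.1550…
Balance at month 10: kr 23,723.1550… × (1 + 0.0115)^2 = kr 24,271.9249…
After kr 14,700.00 payment: kr 24,271.9249… − kr 14,700.00 = kr 9,571.9249…
Balance at month 13: kr 9,571.9249… × (1 + 0.0115)^3 = kr 9,905.9686…
Penalty: 13 × 0.75% × kr 42,000.00 = kr 4,095.00
Final settlement = outstanding balance + penalty = kr 9,905.9686… + kr 4,095.00 = kr 14,000.97

kr 14,000.97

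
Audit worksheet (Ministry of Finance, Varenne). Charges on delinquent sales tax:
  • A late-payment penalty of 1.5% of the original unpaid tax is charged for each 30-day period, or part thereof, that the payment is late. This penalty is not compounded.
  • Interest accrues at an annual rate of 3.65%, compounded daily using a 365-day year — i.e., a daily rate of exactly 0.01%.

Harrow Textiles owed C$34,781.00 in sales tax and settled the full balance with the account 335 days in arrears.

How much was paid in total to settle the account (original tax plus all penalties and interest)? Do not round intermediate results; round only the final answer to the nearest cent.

Penalty periods: ⌈335/30⌉ = 12; penalty = 12 × 1.5% × C$34,781.00 = C$6,260.58
Interest: C$34,781.00 × ((1 + 0.0001)^335 − 1) = C$34,781.00 × 0.03406571… = C$1,184.8395…
Total = C$34,781.00 + C$6,260.5800 + C$1,184.8395… = C$42,226.42

C$42,226.42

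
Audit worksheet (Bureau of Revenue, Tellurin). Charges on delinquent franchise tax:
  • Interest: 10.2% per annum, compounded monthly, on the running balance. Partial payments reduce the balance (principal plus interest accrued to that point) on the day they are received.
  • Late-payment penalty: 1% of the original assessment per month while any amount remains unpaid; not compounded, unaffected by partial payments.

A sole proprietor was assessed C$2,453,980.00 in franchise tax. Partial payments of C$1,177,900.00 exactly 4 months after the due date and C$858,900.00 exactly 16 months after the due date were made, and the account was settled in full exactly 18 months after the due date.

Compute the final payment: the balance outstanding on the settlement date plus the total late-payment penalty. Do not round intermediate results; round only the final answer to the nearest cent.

C$1,099,904.73

Monthly rate = 10.2% ÷ 12 = 0.85%
Balance at month 4: C$2,453,980.0000 × (1 + 0.0085)^4 = C$2,538,485.1613…
After C$1,177,900.00 payment: C$2,538,485.1613… − C$1,177,900.00 = C$1,360,585.1613…
Balance at month 16: C$1,360,585.1613… × (1 + 0.0085)^12 = C$1,506,040.1873…
After C$858,900.00 payment: C$1,506,040.1873… − C$858,900.00 = C$647,140.1873…
Balance at month 18: C$647,140.1873… × (1 + 0.0085)^2 = C$658,188.3264…
Penalty: 18 × 1% × C$2,453,980.00 = C$441,716.40
Final settlement = outstanding balance + penalty = C$658,188.3264… + C$441,716.40 = C$1,099,904.73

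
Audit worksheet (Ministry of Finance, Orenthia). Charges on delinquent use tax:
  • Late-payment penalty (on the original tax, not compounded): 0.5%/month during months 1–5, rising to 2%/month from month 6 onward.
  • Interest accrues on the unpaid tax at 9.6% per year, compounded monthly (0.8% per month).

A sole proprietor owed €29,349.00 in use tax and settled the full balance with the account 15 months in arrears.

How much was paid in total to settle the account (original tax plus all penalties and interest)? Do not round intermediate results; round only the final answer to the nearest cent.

€39,678.63

Penalty, months 1–5: 5 × 0.5% × €29,349.00 = €733.73…
Penalty, months 6–15: 10 × 2% × €29,349.00 = €5,869.80
Interest: €29,349.00 × ((1 + 0.008)^15 − 1) = €29,349.00 × 0.1269587… = €3,726.1094…
Total = €29,349.00 + €6,603.5250 + €3,726.1094… = €39,678.63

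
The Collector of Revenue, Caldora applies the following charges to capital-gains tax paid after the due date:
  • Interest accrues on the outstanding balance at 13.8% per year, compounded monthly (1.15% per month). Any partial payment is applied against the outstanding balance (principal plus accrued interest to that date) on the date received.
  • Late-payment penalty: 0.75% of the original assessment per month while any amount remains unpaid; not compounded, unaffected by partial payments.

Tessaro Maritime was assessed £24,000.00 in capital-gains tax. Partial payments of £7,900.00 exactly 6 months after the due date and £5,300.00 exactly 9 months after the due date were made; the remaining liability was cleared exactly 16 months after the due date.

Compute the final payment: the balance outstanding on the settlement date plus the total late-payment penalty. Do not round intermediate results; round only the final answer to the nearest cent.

£17,099.47

Balance at month 6: £24,000.0000 × (1 + 0.0115)^6 = £25,704.3463…
After £7,900.00 payment: £25,704.3463… − £7,900.00 = £17,804.3463…
Balance at month 9: £17,804.3463… × (1 + 0.0115)^3 = £18,425.6872…
After £5,300.00 payment: £18,425.6872… − £5,300.00 = £13,125.6872…
Balance at month 16: £13,125.6872… × (1 + 0.0115)^7 = £14,219.4652…
Penalty: 16 × 0.75% × £24,000.00 = £2,880.00
Final settlement = outstanding balance + penalty = £14,219.4652… + £2,880.00 = £17,099.47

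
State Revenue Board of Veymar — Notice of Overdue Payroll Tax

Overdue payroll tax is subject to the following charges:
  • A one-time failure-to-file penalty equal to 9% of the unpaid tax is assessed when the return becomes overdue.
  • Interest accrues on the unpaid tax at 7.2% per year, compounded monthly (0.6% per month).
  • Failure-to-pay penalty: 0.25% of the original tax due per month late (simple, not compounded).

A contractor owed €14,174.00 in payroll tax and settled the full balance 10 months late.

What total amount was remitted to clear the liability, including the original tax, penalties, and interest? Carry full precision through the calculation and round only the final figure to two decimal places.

Failure-to-file penalty: 9% × €14,174.00 = €1,275.66
Failure-to-pay penalty = 0.25% × €14,174.00 × 10 mo = €354.35
Interest: €14,174.00 × ((1 + 0.006)^10 − 1) = €14,174.00 × 0.0616462… = €873.7732…
Total = €14,174.00 + €1,630.0100 + €873.7732… = €16,677.78

€16,677.78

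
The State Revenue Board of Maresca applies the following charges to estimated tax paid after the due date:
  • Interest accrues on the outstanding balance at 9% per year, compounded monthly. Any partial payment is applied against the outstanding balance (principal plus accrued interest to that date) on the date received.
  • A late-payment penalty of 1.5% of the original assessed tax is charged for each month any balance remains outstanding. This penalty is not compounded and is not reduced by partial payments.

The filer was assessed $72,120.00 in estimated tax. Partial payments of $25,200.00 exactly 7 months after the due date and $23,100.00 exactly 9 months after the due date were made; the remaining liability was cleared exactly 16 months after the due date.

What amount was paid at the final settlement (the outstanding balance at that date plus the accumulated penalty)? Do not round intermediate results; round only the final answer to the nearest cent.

$47,294.16

Monthly rate = 9% ÷ 12 = 0.75%
Balance at month 7: $72,120.0000 × (1 + 0.0075)^7 = $75,992.5647…
After $25,200.00 payment: $75,992.5647… − $25,200.00 = $50,792.5647…
Balance at month 9: $50,792.5647… × (1 + 0.0075)^2 = $51,557.3102…
After $23,100.00 payment: $51,557.3102… − $23,100.00 = $28,457.3102…
Balance at month 16: $28,457.3102… × (1 + 0.0075)^7 = $29,985.3576…
Penalty: 16 × 1.5% × $72,120.00 = $17,308.80
Final settlement = outstanding balance + penalty = $29,985.3576… + $17,308.80 = $47,294.16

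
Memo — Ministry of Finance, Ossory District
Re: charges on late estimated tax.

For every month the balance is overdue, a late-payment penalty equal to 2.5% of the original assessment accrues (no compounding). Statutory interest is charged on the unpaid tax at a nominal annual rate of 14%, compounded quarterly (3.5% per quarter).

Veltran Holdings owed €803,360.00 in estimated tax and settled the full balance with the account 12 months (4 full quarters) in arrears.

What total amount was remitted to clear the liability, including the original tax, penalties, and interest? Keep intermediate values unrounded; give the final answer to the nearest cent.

€1,162,882.08

Late-payment penalty: 12 × 2.5% × €803,360.00 = €241,008.00
Interest: €803,360.00 × ((1 + 0.035)^4 − 1) = €803,360.00 × 0.1475230… = €118,514.0778…
Total = €803,360.00 + €241,008.0000 + €118,514.0778… = €1,162,882.08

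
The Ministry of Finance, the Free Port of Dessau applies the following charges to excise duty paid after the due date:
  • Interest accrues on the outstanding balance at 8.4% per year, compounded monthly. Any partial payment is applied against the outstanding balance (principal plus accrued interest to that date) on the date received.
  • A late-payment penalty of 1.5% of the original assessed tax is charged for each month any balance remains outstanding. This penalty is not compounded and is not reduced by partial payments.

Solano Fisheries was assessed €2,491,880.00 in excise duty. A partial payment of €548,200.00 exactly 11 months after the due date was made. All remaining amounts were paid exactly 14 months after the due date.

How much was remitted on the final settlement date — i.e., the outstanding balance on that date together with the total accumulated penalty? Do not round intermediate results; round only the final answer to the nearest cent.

€2,711,014.55

Monthly rate = 8.4% ÷ 12 = 0.7%
Balance at month 11: €2,491,880.0000 × (1 + 0.007)^11 = €2,690,613.3984…
After €548,200.00 payment: €2,690,613.3984… − €548,200.00 = €2,142,413.3984…
Balance at month 14: €2,142,413.3984… × (1 + 0.007)^3 = €2,187,719.7494…
Penalty: 14 × 1.5% × €2,491,880.00 = €523,294.80
Final settlement = outstanding balance + penalty = €2,187,719.7494… + €523,294.80 = €2,711,014.55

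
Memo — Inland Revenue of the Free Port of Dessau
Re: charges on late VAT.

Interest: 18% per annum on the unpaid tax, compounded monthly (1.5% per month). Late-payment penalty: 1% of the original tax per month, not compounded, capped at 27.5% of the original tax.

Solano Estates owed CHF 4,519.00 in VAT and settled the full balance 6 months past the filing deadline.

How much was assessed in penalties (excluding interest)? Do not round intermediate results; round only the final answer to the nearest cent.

Penalty: 6 × 1% × CHF 4,519.00 = CHF 271.14 (below the 27.5% cap of CHF 1,242.73…)

CHF 271.14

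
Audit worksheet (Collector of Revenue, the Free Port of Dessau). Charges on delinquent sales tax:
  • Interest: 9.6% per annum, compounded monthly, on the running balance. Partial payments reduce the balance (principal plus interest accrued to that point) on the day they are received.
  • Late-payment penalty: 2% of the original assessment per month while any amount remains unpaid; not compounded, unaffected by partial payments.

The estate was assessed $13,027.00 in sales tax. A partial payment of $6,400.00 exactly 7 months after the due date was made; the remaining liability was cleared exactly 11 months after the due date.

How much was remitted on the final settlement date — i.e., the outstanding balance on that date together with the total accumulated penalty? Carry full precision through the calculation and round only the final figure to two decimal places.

Monthly rate = 9.6% ÷ 12 = 0.8%
Balance at month 7: $13,027.0000 × (1 + 0.008)^7 = $13,774.2556…
After $6,400.00 payment: $13,774.2556… − $6,400.00 = $7,374.2556…
Balance at month 11: $7,374.2556… × (1 + 0.008)^4 = $7,613.0786…
Penalty: 11 × 2% × $13,027.00 = $2,865.94
Final settlement = outstanding balance + penalty = $7,613.0786… + $2,865.94 = $10,479.02

$10,479.02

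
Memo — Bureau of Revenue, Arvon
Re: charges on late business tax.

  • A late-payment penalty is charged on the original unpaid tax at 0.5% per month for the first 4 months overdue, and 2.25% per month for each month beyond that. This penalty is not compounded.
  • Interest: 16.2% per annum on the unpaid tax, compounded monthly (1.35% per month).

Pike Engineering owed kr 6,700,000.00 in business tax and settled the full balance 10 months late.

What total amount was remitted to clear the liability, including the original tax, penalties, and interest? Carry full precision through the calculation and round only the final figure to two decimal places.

kr 8,699,974.02

Penalty, months 1–4: 4 × 0.5% × kr 6,700,000.00 = kr 134,000.00
Penalty, months 5–10: 6 × 2.25% × kr 6,700,000.00 = kr 904,500.00
Interest: kr 6,700,000.00 × ((1 + 0.0135)^10 − 1) = kr 6,700,000.00 × 0.1435036… = kr 961,474.0158…
Total = kr 6,700,000.00 + kr 1,038,500.0000 + kr 961,474.0158… = kr 8,699,974.02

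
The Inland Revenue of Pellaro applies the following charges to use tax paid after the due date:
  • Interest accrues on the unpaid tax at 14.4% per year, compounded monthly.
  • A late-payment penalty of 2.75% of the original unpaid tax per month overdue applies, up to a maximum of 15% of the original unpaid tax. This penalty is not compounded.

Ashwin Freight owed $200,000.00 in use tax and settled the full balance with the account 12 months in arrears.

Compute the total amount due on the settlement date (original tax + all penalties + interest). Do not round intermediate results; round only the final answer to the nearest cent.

Penalty (uncapped): 12 × 2.75% × $200,000.00 = $66,000.00; cap = 15% × $200,000.00 = $30,000.00 → penalty = $30,000.00
Interest (14.4%/yr ÷ 12 = 1.2%/month): $200,000.00 × ((1 + 0.012)^12 − 1) = $30,778.9248…
Total = $200,000.00 + $30,000.0000 + $30,778.9248… = $260,778.92

$260,778.92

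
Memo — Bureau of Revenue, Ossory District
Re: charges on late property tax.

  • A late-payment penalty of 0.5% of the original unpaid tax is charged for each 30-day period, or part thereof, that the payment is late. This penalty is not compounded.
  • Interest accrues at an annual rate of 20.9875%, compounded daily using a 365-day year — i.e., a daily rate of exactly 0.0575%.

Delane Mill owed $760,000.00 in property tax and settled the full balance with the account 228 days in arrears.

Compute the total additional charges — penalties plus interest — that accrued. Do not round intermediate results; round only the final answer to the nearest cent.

$136,829.51

Penalty periods: ⌈228/30⌉ = 8; penalty = 8 × 0.5% × $760,000.00 = $30,400.00
Interest: $760,000.00 × ((1 + 0.000575)^228 − 1) = $760,000.00 × 0.14003883… = $106,429.5108…
Penalties + interest = $30,400.0000 + $106,429.5108… = $136,829.51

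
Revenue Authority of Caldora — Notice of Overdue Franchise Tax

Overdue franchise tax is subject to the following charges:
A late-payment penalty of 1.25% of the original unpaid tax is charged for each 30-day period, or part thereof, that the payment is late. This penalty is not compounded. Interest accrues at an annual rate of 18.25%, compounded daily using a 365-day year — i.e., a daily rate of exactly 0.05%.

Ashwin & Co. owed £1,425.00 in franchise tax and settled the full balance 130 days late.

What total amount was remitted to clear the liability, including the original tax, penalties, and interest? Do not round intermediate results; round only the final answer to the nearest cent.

Penalty periods: ⌈130/30⌉ = 5; penalty = 5 × 1.25% × £1,425.00 = £89.06…
Interest: £1,425.00 × ((1 + 0.0005)^130 − 1) = £1,425.00 × 0.06714169… = £95.6769…
Total = £1,425.00 + £89.0625 + £95.6769… = £1,609.74

£1,609.74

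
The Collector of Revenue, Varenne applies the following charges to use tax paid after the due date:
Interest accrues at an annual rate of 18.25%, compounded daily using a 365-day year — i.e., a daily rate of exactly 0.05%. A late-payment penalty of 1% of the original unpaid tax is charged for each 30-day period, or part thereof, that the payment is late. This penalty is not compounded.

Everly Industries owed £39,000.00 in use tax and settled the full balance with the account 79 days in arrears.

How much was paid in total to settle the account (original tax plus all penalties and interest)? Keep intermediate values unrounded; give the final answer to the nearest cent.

£41,740.93

Penalty periods: ⌈79/30⌉ = 3; penalty = 3 × 1% × £39,000.00 = £1,170.00
Interest: £39,000.00 × ((1 + 0.0005)^79 − 1) = £39,000.00 × 0.04028023… = £1,570.9290…
Total = £39,000.00 + £1,170.0000 + £1,570.9290… = £41,740.93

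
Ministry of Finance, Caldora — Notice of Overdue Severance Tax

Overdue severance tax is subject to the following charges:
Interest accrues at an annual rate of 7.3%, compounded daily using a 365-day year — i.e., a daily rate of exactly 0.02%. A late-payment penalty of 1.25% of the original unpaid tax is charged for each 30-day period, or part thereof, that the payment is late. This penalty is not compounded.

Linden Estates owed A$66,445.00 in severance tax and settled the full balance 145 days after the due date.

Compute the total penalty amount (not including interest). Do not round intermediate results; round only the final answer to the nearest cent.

Penalty periods: ⌈145/30⌉ = 5; penalty = 5 × 1.25% × A$66,445.00 = A$4,152.81…

A$4,152.81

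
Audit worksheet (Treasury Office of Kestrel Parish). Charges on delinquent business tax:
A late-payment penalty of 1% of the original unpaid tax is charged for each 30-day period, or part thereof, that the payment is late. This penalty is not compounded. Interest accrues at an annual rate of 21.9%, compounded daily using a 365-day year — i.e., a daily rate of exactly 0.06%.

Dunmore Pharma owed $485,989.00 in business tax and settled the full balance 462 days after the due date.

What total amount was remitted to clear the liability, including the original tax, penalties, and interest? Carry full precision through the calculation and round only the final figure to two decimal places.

Penalty periods: ⌈462/30⌉ = 16; penalty = 16 × 1% × $485,989.00 = $77,758.24
Interest: $485,989.00 × ((1 + 0.0006)^462 − 1) = $485,989.00 × 0.31932056… = $155,186.2774…
Total = $485,989.00 + $77,758.2400 + $155,186.2774… = $718,933.52

$718,933.52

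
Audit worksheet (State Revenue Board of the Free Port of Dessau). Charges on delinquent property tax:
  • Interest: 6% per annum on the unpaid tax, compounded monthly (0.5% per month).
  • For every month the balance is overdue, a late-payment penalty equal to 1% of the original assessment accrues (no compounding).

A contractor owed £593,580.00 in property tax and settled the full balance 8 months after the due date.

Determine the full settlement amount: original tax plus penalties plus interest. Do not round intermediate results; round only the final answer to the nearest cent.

£665,229.29

Late-payment penalty = 1% × £593,580.00 × 8 mo = £47,486.40
Interest: £593,580.00 × ((1 + 0.005)^8 − 1) = £593,580.00 × 0.0407070… = £24,162.8871…
Total = £593,580.00 + £47,486.4000 + £24,162.8871… = £665,229.29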